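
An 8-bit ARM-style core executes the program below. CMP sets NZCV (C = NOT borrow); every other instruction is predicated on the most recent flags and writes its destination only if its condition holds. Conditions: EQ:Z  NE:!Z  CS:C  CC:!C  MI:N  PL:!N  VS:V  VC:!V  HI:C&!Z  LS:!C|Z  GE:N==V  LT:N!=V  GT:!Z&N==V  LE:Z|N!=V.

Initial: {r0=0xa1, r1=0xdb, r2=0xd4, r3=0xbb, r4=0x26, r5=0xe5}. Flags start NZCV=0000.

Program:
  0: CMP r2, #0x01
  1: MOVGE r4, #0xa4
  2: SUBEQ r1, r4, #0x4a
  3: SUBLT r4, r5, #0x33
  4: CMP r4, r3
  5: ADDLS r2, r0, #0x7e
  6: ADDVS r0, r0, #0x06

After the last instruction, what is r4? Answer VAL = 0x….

VAL = 0xb2

0: ✓ CMP  NZCV=1010
1: · MOVGE
2: · SUBEQ
3: ✓ SUBLT  r4←0xb2
4: ✓ CMP  NZCV=1000
5: ✓ ADDLS  r2←0x1f
6: · ADDVS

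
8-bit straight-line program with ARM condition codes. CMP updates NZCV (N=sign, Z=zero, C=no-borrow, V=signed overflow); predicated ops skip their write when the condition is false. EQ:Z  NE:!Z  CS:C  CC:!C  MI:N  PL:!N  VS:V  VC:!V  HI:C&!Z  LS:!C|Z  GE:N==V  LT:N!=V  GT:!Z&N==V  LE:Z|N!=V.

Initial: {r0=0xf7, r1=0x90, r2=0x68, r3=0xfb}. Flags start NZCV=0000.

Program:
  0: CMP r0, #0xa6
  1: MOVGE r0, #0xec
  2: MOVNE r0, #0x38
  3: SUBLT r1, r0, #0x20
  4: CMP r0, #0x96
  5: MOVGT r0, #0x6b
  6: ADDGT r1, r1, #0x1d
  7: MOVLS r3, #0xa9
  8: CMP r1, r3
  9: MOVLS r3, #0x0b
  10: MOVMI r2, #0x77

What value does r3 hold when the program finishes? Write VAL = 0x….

[0] flags=0010 → (cmp)
[1] flags=0010 GE?T → r0=0xec
[2] flags=0010 NE?T → r0=0x38
[3] flags=0010 LT?F → skip
[4] flags=1001 → (cmp)
[5] flags=1001 GT?T → r0=0x6b
[6] flags=1001 GT?T → r1=0xad
[7] flags=1001 LS?T → r3=0xa9
[8] flags=0010 → (cmp)
[9] flags=0010 LS?F → skip
[10] flags=0010 MI?F → skip

VAL = 0xa9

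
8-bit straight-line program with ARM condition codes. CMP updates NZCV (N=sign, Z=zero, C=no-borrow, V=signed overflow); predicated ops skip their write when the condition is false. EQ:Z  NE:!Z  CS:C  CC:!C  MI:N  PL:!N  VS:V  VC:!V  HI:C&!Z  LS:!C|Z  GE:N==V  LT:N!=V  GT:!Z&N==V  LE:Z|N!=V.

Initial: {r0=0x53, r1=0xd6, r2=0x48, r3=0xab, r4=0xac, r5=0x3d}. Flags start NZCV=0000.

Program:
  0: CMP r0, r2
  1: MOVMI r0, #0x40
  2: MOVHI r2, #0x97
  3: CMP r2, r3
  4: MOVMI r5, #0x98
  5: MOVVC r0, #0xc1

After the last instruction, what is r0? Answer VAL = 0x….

VAL = 0xc1

[0] flags=0010 → (cmp)
[1] flags=0010 MI?F → skip
[2] flags=0010 HI?T → r2=0x97
[3] flags=1000 → (cmp)
[4] flags=1000 MI?T → r5=0x98
[5] flags=1000 VC?T → r0=0xc1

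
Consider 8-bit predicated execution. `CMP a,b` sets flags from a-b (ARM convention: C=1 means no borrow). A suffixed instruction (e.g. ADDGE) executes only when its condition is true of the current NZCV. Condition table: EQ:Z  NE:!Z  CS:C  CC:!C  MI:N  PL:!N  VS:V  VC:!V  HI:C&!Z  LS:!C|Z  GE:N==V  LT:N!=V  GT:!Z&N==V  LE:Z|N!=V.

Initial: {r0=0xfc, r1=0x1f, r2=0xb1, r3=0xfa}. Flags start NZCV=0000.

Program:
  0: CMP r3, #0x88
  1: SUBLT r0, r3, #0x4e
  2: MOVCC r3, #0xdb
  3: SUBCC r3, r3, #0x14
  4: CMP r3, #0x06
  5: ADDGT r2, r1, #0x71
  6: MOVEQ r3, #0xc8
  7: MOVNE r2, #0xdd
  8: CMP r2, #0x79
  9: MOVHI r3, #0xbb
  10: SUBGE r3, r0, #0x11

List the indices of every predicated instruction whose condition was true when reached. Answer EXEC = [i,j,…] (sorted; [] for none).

EXEC = [7,9]

0: ✓ CMP  NZCV=0010
1: · SUBLT
2: · MOVCC
3: · SUBCC
4: ✓ CMP  NZCV=1010
5: · ADDGT
6: · MOVEQ
7: ✓ MOVNE  r2←0xdd
8: ✓ CMP  NZCV=0011
9: ✓ MOVHI  r3←0xbb
10: · SUBGE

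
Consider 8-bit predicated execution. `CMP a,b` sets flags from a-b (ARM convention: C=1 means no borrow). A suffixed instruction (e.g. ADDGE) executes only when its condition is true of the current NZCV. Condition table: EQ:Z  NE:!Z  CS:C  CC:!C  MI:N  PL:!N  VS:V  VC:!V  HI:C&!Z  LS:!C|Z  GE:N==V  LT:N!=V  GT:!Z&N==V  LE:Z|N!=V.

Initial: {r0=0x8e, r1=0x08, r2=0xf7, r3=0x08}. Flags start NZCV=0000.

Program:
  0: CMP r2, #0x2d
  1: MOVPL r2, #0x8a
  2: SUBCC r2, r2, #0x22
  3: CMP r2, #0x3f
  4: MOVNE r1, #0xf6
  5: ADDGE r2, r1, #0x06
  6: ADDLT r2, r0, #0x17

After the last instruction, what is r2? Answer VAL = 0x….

[0] flags=1010 → (cmp)
[1] flags=1010 PL?F → skip
[2] flags=1010 CC?F → skip
[3] flags=1010 → (cmp)
[4] flags=1010 NE?T → r1=0xf6
[5] flags=1010 GE?F → skip
[6] flags=1010 LT?T → r2=0xa5

VAL = 0xa5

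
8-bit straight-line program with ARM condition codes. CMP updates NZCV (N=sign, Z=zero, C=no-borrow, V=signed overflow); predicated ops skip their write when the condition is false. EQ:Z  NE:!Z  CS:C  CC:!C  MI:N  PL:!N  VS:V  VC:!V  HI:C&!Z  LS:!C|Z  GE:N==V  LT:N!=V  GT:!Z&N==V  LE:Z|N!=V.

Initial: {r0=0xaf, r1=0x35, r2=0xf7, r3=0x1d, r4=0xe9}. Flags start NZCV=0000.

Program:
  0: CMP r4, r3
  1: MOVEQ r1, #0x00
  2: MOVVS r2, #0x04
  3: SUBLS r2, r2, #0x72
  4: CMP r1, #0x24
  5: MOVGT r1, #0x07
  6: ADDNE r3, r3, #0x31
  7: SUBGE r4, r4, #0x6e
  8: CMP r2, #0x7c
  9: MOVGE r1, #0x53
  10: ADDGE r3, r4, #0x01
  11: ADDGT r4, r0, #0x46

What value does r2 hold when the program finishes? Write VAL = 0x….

[0] flags=1010 → (cmp)
[1] flags=1010 EQ?F → skip
[2] flags=1010 VS?F → skip
[3] flags=1010 LS?F → skip
[4] flags=0010 → (cmp)
[5] flags=0010 GT?T → r1=0x07
[6] flags=0010 NE?T → r3=0x4e
[7] flags=0010 GE?T → r4=0x7b
[8] flags=0011 → (cmp)
[9] flags=0011 GE?F → skip
[10] flags=0011 GE?F → skip
[11] flags=0011 GT?F → skip

VAL = 0xf7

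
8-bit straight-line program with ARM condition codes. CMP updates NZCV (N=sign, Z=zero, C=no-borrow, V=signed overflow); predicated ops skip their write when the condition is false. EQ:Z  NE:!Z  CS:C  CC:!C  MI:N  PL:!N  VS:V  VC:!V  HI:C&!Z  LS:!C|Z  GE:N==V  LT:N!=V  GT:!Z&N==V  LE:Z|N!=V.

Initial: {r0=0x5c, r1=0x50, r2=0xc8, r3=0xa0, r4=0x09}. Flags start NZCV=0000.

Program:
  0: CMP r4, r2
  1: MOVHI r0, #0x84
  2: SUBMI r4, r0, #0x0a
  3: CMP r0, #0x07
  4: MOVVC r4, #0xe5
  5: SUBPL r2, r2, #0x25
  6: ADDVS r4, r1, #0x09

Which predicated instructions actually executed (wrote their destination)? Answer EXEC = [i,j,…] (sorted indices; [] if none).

EXEC = [4,5]

[0] flags=0000 → (cmp)
[1] flags=0000 HI?F → skip
[2] flags=0000 MI?F → skip
[3] flags=0010 → (cmp)
[4] flags=0010 VC?T → r4=0xe5
[5] flags=0010 PL?T → r2=0xa3
[6] flags=0010 VS?F → skip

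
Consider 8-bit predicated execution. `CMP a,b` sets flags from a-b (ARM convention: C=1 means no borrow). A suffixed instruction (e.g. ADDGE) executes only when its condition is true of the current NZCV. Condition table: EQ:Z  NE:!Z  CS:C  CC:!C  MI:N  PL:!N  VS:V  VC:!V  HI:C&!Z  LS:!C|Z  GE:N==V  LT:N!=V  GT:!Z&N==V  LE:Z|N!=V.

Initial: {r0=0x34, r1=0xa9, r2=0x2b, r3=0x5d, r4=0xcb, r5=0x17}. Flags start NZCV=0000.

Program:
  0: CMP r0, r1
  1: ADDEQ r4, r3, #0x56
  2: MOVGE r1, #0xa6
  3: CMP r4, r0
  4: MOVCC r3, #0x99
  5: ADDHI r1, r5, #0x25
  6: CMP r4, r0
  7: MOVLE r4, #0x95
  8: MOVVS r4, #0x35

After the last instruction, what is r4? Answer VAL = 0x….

[0] flags=1001 → (cmp)
[1] flags=1001 EQ?F → skip
[2] flags=1001 GE?T → r1=0xa6
[3] flags=1010 → (cmp)
[4] flags=1010 CC?F → skip
[5] flags=1010 HI?T → r1=0x3c
[6] flags=1010 → (cmp)
[7] flags=1010 LE?T → r4=0x95
[8] flags=1010 VS?F → skip

VAL = 0x95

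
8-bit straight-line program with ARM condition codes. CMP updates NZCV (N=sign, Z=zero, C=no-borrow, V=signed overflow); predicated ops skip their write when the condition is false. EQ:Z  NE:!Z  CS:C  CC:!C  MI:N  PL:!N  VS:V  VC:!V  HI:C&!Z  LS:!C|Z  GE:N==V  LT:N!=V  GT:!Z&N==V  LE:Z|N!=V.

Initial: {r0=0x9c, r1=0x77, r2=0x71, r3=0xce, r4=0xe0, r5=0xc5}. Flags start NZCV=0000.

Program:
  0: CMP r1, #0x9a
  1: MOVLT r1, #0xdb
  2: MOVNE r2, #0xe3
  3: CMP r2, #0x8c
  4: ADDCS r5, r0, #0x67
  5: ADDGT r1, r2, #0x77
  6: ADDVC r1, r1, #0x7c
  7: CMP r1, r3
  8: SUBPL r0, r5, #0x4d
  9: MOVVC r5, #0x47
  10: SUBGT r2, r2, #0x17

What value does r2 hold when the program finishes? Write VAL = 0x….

[0] flags=1001 → (cmp)
[1] flags=1001 LT?F → skip
[2] flags=1001 NE?T → r2=0xe3
[3] flags=0010 → (cmp)
[4] flags=0010 CS?T → r5=0x03
[5] flags=0010 GT?T → r1=0x5a
[6] flags=0010 VC?T → r1=0xd6
[7] flags=0010 → (cmp)
[8] flags=0010 PL?T → r0=0xb6
[9] flags=0010 VC?T → r5=0x47
[10] flags=0010 GT?T → r2=0xcc

VAL = 0xcc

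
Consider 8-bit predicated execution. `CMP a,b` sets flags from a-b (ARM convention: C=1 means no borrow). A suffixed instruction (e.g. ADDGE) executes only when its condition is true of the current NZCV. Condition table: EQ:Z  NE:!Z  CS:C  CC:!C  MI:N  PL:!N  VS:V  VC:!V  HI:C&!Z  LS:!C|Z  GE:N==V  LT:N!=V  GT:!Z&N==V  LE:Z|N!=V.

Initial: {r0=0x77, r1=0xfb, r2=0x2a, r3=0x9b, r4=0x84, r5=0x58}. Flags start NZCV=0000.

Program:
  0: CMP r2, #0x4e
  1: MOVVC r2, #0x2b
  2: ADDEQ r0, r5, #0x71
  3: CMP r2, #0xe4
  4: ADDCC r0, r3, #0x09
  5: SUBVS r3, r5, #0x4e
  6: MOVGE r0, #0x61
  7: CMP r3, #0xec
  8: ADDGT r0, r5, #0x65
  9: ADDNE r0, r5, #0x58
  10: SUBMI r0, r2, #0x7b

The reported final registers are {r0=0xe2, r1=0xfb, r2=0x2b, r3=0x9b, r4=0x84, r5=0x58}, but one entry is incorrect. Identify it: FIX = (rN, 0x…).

FIX = (r0, 0xb0)

[0] flags=1000 → (cmp)
[1] flags=1000 VC?T → r2=0x2b
[2] flags=1000 EQ?F → skip
[3] flags=0000 → (cmp)
[4] flags=0000 CC?T → r0=0xa4
[5] flags=0000 VS?F → skip
[6] flags=0000 GE?T → r0=0x61
[7] flags=1000 → (cmp)
[8] flags=1000 GT?F → skip
[9] flags=1000 NE?T → r0=0xb0
[10] flags=1000 MI?T → r0=0xb0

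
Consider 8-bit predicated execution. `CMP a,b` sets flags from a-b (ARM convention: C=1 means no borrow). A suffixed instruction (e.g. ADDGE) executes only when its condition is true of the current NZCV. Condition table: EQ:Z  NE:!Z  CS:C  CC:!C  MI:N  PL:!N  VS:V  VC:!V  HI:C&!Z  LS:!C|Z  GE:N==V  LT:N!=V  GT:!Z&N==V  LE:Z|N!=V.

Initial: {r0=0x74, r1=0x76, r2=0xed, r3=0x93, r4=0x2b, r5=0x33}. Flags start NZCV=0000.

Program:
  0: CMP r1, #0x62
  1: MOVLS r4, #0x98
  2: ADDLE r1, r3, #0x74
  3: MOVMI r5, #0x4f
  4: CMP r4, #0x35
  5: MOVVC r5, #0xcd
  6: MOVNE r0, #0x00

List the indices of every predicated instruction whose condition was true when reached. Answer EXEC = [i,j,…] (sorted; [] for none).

[0] flags=0010 → (cmp)
[1] flags=0010 LS?F → skip
[2] flags=0010 LE?F → skip
[3] flags=0010 MI?F → skip
[4] flags=1000 → (cmp)
[5] flags=1000 VC?T → r5=0xcd
[6] flags=1000 NE?T → r0=0x00

EXEC = [5,6]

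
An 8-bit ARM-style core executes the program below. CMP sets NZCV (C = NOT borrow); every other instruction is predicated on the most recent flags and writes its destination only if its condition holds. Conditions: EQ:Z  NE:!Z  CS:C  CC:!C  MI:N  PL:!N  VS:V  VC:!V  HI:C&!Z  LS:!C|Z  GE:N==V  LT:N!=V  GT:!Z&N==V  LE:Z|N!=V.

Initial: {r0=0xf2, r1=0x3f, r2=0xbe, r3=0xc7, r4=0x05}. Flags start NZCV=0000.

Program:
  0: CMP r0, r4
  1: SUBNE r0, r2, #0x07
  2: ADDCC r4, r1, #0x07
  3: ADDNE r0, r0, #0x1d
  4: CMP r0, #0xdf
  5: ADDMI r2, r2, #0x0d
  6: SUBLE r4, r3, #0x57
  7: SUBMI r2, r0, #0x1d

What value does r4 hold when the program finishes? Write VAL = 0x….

VAL = 0x70

[0] flags=1010 → (cmp)
[1] flags=1010 NE?T → r0=0xb7
[2] flags=1010 CC?F → skip
[3] flags=1010 NE?T → r0=0xd4
[4] flags=1000 → (cmp)
[5] flags=1000 MI?T → r2=0xcb
[6] flags=1000 LE?T → r4=0x70
[7] flags=1000 MI?T → r2=0xb7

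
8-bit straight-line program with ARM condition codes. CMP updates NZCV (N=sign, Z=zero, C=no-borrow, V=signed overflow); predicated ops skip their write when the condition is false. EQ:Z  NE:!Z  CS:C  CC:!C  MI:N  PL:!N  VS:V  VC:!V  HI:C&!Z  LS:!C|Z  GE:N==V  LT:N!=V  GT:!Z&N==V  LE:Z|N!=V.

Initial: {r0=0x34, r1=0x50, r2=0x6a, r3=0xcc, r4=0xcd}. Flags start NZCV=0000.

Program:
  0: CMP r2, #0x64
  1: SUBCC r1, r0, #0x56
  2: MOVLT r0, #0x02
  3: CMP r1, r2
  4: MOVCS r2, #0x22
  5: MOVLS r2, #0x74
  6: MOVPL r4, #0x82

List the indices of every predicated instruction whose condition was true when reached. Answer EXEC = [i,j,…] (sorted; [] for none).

EXEC = [5]

[0] flags=0010 → (cmp)
[1] flags=0010 CC?F → skip
[2] flags=0010 LT?F → skip
[3] flags=1000 → (cmp)
[4] flags=1000 CS?F → skip
[5] flags=1000 LS?T → r2=0x74
[6] flags=1000 PL?F → skip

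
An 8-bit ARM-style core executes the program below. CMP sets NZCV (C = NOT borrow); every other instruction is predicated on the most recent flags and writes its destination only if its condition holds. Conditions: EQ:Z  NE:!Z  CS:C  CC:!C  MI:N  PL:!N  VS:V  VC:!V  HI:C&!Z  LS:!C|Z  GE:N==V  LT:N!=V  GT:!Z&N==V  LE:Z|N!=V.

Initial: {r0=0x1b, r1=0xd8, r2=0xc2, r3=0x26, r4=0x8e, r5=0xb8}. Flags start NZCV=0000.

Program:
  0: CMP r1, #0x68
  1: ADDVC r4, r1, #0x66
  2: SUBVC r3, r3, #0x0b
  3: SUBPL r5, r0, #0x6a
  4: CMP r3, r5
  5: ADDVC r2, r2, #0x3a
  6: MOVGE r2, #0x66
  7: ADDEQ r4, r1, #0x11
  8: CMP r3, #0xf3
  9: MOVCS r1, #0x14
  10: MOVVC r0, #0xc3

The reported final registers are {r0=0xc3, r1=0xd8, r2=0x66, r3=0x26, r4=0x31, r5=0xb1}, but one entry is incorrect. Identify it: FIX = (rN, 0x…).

FIX = (r4, 0x8e)

[0] flags=0011 → (cmp)
[1] flags=0011 VC?F → skip
[2] flags=0011 VC?F → skip
[3] flags=0011 PL?T → r5=0xb1
[4] flags=0000 → (cmp)
[5] flags=0000 VC?T → r2=0xfc
[6] flags=0000 GE?T → r2=0x66
[7] flags=0000 EQ?F → skip
[8] flags=0000 → (cmp)
[9] flags=0000 CS?F → skip
[10] flags=0000 VC?T → r0=0xc3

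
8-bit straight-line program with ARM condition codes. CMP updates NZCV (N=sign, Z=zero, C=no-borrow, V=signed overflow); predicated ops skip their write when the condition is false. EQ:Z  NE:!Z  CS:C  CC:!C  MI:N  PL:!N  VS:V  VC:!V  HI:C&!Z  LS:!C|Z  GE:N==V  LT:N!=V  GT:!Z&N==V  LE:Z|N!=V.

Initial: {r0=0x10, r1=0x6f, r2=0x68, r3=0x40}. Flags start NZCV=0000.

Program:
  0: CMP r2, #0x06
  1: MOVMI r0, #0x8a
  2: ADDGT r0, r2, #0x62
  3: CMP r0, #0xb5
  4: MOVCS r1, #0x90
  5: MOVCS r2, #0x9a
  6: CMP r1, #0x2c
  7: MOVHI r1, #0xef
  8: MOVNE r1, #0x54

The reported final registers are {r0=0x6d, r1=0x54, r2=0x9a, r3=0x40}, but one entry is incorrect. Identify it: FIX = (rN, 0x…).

[0] flags=0010 → (cmp)
[1] flags=0010 MI?F → skip
[2] flags=0010 GT?T → r0=0xca
[3] flags=0010 → (cmp)
[4] flags=0010 CS?T → r1=0x90
[5] flags=0010 CS?T → r2=0x9a
[6] flags=0011 → (cmp)
[7] flags=0011 HI?T → r1=0xef
[8] flags=0011 NE?T → r1=0x54

FIX = (r0, 0xca)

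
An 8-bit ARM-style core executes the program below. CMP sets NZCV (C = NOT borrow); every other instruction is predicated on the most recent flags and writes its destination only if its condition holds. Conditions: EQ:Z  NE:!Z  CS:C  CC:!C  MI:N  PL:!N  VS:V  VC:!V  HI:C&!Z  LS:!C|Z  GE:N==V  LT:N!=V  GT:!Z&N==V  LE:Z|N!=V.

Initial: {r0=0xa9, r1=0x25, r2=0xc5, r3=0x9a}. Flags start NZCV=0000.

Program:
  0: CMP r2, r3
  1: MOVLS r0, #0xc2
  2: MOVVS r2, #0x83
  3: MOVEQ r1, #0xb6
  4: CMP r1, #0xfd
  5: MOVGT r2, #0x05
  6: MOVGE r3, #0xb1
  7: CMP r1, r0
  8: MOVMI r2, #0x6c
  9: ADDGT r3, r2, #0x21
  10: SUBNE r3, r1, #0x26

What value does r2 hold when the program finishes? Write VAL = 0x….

0: ✓ CMP  NZCV=0010
1: · MOVLS
2: · MOVVS
3: · MOVEQ
4: ✓ CMP  NZCV=0000
5: ✓ MOVGT  r2←0x05
6: ✓ MOVGE  r3←0xb1
7: ✓ CMP  NZCV=0000
8: · MOVMI
9: ✓ ADDGT  r3←0x26
10: ✓ SUBNE  r3←0xff

VAL = 0x05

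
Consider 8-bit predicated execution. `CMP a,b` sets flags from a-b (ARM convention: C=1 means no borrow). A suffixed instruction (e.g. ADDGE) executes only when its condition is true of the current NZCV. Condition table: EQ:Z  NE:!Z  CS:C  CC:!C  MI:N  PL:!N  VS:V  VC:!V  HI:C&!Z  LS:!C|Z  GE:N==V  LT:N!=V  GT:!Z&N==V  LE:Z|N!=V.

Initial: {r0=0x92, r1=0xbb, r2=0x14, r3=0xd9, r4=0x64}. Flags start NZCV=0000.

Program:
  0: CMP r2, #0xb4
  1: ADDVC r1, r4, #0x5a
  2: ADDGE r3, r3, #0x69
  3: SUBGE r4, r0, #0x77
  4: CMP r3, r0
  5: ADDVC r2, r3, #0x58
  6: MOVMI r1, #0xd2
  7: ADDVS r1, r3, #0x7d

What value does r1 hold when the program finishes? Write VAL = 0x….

0: ✓ CMP  NZCV=0000
1: ✓ ADDVC  r1←0xbe
2: ✓ ADDGE  r3←0x42
3: ✓ SUBGE  r4←0x1b
4: ✓ CMP  NZCV=1001
5: · ADDVC
6: ✓ MOVMI  r1←0xd2
7: ✓ ADDVS  r1←0xbf

VAL = 0xbf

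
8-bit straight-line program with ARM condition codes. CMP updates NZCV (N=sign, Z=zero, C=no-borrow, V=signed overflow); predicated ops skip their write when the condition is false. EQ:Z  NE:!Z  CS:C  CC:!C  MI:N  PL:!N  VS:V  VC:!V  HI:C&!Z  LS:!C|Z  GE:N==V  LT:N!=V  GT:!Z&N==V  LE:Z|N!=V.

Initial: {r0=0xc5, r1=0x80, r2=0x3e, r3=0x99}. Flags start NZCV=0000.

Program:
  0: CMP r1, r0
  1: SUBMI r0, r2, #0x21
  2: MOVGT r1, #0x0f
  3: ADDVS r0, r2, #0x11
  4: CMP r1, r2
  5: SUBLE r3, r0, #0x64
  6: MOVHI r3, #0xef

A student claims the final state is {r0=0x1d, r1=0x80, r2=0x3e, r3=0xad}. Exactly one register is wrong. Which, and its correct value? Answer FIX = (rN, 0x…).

0: ✓ CMP  NZCV=1000
1: ✓ SUBMI  r0←0x1d
2: · MOVGT
3: · ADDVS
4: ✓ CMP  NZCV=0011
5: ✓ SUBLE  r3←0xb9
6: ✓ MOVHI  r3←0xef

FIX = (r3, 0xef)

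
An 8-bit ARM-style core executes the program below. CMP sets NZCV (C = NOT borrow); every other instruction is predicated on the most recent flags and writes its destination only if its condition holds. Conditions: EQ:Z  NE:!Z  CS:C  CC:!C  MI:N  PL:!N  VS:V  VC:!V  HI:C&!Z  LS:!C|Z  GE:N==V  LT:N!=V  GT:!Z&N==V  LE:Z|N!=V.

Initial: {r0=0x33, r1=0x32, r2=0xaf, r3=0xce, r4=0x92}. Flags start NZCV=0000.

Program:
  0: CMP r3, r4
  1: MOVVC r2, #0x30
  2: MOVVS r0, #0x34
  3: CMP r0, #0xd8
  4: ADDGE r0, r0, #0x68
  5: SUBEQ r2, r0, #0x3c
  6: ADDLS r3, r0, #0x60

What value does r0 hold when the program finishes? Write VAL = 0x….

[0] flags=0010 → (cmp)
[1] flags=0010 VC?T → r2=0x30
[2] flags=0010 VS?F → skip
[3] flags=0000 → (cmp)
[4] flags=0000 GE?T → r0=0x9b
[5] flags=0000 EQ?F → skip
[6] flags=0000 LS?T → r3=0xfb

VAL = 0x9b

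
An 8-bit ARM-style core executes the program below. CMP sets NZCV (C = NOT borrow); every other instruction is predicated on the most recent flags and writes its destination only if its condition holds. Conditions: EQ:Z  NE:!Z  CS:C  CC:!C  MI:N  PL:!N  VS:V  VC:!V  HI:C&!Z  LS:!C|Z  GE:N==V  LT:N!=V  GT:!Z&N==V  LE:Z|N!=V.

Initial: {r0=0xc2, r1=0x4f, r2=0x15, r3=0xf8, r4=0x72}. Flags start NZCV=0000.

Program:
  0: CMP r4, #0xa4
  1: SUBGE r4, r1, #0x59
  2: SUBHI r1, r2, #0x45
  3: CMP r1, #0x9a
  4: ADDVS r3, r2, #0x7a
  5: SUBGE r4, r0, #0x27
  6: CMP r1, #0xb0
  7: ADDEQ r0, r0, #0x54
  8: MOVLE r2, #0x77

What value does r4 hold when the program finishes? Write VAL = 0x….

0: ✓ CMP  NZCV=1001
1: ✓ SUBGE  r4←0xf6
2: · SUBHI
3: ✓ CMP  NZCV=1001
4: ✓ ADDVS  r3←0x8f
5: ✓ SUBGE  r4←0x9b
6: ✓ CMP  NZCV=1001
7: · ADDEQ
8: · MOVLE

VAL = 0x9b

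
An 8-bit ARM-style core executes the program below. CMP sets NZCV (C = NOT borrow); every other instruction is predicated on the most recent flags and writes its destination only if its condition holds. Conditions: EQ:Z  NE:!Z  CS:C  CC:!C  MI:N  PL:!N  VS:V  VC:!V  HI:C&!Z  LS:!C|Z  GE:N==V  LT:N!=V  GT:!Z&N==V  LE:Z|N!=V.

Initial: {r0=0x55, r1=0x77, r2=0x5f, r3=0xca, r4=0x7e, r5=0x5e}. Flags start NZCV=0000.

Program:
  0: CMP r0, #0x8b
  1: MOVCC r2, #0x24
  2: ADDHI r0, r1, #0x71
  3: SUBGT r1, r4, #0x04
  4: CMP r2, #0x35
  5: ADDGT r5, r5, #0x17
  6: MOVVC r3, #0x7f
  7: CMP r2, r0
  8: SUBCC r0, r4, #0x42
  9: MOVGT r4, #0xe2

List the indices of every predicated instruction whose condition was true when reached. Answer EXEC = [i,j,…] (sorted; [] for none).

EXEC = [1,3,6,8]

[0] flags=1001 → (cmp)
[1] flags=1001 CC?T → r2=0x24
[2] flags=1001 HI?F → skip
[3] flags=1001 GT?T → r1=0x7a
[4] flags=1000 → (cmp)
[5] flags=1000 GT?F → skip
[6] flags=1000 VC?T → r3=0x7f
[7] flags=1000 → (cmp)
[8] flags=1000 CC?T → r0=0x3c
[9] flags=1000 GT?F → skip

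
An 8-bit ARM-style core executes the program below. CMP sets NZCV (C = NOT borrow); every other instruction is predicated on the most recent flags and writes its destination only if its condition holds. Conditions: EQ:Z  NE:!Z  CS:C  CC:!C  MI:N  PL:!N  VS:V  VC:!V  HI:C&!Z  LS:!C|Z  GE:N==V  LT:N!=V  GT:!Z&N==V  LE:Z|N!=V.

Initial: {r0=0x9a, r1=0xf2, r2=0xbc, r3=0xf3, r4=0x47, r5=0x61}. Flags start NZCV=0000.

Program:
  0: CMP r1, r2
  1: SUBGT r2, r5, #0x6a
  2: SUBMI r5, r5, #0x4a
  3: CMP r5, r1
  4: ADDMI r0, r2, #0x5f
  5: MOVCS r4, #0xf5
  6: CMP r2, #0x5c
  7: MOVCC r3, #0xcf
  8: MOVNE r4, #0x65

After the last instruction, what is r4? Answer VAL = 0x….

[0] flags=0010 → (cmp)
[1] flags=0010 GT?T → r2=0xf7
[2] flags=0010 MI?F → skip
[3] flags=0000 → (cmp)
[4] flags=0000 MI?F → skip
[5] flags=0000 CS?F → skip
[6] flags=1010 → (cmp)
[7] flags=1010 CC?F → skip
[8] flags=1010 NE?T → r4=0x65

VAL = 0x65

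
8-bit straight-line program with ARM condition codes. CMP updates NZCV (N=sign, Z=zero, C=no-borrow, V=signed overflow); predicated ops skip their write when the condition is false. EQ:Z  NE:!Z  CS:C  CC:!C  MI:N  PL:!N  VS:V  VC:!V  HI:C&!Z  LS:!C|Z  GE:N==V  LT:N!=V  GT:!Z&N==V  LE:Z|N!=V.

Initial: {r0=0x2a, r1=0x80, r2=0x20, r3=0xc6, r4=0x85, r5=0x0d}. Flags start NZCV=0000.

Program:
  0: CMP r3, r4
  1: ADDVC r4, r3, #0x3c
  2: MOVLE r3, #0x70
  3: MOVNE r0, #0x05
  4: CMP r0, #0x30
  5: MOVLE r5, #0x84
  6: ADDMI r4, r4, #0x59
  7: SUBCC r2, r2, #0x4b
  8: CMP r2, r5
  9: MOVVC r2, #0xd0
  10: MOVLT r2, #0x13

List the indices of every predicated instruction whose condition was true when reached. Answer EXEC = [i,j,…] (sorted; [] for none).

EXEC = [1,3,5,6,7,9]

0: ✓ CMP  NZCV=0010
1: ✓ ADDVC  r4←0x02
2: · MOVLE
3: ✓ MOVNE  r0←0x05
4: ✓ CMP  NZCV=1000
5: ✓ MOVLE  r5←0x84
6: ✓ ADDMI  r4←0x5b
7: ✓ SUBCC  r2←0xd5
8: ✓ CMP  NZCV=0010
9: ✓ MOVVC  r2←0xd0
10: · MOVLT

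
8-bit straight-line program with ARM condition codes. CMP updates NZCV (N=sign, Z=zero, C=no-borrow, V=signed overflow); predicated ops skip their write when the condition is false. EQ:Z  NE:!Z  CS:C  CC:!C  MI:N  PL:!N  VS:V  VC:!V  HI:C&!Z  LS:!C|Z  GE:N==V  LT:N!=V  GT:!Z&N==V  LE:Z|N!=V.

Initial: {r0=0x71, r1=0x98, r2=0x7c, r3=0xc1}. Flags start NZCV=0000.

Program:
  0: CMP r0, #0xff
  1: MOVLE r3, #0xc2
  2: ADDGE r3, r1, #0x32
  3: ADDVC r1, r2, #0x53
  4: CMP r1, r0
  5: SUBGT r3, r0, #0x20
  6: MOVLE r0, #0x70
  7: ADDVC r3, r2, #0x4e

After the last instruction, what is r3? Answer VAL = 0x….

VAL = 0xca

[0] flags=0000 → (cmp)
[1] flags=0000 LE?F → skip
[2] flags=0000 GE?T → r3=0xca
[3] flags=0000 VC?T → r1=0xcf
[4] flags=0011 → (cmp)
[5] flags=0011 GT?F → skip
[6] flags=0011 LE?T → r0=0x70
[7] flags=0011 VC?F → skip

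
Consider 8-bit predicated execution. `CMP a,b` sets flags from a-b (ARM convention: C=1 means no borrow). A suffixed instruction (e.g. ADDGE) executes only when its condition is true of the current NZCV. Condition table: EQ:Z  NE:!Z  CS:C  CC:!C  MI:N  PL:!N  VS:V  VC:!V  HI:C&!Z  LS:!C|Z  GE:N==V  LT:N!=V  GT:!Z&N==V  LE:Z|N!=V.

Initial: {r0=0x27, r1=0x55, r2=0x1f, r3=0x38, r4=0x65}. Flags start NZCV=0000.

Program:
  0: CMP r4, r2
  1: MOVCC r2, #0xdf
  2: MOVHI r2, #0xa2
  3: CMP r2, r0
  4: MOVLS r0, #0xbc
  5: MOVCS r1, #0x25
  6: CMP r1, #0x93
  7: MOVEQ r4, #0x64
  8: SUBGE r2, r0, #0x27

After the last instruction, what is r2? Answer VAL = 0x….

0: ✓ CMP  NZCV=0010
1: · MOVCC
2: ✓ MOVHI  r2←0xa2
3: ✓ CMP  NZCV=0011
4: · MOVLS
5: ✓ MOVCS  r1←0x25
6: ✓ CMP  NZCV=1001
7: · MOVEQ
8: ✓ SUBGE  r2←0x00

VAL = 0x00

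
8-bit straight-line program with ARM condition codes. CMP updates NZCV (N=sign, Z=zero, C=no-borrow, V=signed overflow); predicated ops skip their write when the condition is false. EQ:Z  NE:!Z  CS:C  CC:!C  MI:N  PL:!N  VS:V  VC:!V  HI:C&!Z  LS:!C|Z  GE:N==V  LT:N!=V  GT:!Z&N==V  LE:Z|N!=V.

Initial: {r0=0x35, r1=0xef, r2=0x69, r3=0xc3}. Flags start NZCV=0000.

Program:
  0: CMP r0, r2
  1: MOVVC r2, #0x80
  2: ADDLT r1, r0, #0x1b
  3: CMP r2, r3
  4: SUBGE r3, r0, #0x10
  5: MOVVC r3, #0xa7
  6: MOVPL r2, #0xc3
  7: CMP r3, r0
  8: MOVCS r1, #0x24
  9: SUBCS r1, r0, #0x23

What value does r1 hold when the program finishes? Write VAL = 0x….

[0] flags=1000 → (cmp)
[1] flags=1000 VC?T → r2=0x80
[2] flags=1000 LT?T → r1=0x50
[3] flags=1000 → (cmp)
[4] flags=1000 GE?F → skip
[5] flags=1000 VC?T → r3=0xa7
[6] flags=1000 PL?F → skip
[7] flags=0011 → (cmp)
[8] flags=0011 CS?T → r1=0x24
[9] flags=0011 CS?T → r1=0x12

VAL = 0x12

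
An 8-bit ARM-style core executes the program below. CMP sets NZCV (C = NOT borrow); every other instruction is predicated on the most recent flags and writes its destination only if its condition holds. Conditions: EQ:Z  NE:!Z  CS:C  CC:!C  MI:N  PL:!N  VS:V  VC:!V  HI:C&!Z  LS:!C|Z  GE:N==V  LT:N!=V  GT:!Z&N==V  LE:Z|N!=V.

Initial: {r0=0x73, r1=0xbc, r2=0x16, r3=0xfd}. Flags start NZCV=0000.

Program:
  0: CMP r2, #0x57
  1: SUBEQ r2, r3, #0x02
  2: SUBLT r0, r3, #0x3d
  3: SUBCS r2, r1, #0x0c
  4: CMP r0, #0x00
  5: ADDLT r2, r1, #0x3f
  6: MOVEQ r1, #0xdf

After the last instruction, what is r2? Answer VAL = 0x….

VAL = 0xfb

0: ✓ CMP  NZCV=1000
1: · SUBEQ
2: ✓ SUBLT  r0←0xc0
3: · SUBCS
4: ✓ CMP  NZCV=1010
5: ✓ ADDLT  r2←0xfb
6: · MOVEQ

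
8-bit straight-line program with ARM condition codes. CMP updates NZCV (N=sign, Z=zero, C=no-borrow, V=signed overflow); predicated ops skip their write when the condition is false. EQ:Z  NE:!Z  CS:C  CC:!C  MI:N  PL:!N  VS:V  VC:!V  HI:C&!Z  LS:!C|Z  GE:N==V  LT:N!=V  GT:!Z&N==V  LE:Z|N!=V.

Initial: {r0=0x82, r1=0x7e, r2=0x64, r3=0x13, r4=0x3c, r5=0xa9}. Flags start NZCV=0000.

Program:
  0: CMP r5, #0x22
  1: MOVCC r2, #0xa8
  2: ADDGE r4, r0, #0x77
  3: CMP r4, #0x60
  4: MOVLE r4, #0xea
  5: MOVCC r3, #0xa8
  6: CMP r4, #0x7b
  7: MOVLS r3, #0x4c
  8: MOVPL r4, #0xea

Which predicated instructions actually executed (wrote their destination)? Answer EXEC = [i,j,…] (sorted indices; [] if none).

EXEC = [4,5,8]

0: ✓ CMP  NZCV=1010
1: · MOVCC
2: · ADDGE
3: ✓ CMP  NZCV=1000
4: ✓ MOVLE  r4←0xea
5: ✓ MOVCC  r3←0xa8
6: ✓ CMP  NZCV=0011
7: · MOVLS
8: ✓ MOVPL  r4←0xea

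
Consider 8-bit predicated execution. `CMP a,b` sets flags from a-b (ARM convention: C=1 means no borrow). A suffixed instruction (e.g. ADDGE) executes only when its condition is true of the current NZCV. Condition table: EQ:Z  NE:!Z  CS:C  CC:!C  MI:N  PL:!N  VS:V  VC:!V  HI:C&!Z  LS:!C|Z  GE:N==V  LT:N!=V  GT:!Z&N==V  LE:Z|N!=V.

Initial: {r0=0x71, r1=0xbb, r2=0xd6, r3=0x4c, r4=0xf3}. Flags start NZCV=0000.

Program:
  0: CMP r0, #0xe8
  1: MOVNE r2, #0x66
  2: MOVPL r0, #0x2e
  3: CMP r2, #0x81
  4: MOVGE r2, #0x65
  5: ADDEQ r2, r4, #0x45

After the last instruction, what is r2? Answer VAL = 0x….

[0] flags=1001 → (cmp)
[1] flags=1001 NE?T → r2=0x66
[2] flags=1001 PL?F → skip
[3] flags=1001 → (cmp)
[4] flags=1001 GE?T → r2=0x65
[5] flags=1001 EQ?F → skip

VAL = 0x65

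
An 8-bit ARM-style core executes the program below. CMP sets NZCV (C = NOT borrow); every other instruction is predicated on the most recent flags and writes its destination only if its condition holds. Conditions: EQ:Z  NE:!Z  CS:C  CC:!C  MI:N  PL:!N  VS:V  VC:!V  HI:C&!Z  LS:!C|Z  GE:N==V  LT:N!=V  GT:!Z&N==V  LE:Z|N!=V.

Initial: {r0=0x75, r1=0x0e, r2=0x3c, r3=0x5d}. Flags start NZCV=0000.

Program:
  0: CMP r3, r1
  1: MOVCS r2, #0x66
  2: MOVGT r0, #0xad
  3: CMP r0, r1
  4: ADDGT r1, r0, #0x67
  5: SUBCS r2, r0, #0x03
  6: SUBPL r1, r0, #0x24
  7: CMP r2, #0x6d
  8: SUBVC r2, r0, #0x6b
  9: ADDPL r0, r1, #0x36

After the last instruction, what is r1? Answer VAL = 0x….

0: ✓ CMP  NZCV=0010
1: ✓ MOVCS  r2←0x66
2: ✓ MOVGT  r0←0xad
3: ✓ CMP  NZCV=1010
4: · ADDGT
5: ✓ SUBCS  r2←0xaa
6: · SUBPL
7: ✓ CMP  NZCV=0011
8: · SUBVC
9: ✓ ADDPL  r0←0x44

VAL = 0x0e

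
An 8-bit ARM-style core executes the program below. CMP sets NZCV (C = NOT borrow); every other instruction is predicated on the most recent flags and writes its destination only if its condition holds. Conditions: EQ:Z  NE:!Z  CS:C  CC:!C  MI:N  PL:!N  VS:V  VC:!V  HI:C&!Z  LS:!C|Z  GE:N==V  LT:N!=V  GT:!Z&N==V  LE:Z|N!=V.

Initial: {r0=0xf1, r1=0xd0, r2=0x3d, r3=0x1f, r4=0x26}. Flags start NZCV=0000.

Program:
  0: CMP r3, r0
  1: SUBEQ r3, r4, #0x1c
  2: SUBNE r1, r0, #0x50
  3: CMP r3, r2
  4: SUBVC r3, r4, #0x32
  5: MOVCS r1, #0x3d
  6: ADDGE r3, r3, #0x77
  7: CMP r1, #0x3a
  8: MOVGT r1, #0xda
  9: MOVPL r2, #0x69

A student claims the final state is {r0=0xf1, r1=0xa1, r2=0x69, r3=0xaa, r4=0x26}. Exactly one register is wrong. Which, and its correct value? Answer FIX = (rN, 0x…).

FIX = (r3, 0xf4)

0: ✓ CMP  NZCV=0000
1: · SUBEQ
2: ✓ SUBNE  r1←0xa1
3: ✓ CMP  NZCV=1000
4: ✓ SUBVC  r3←0xf4
5: · MOVCS
6: · ADDGE
7: ✓ CMP  NZCV=0011
8: · MOVGT
9: ✓ MOVPL  r2←0x69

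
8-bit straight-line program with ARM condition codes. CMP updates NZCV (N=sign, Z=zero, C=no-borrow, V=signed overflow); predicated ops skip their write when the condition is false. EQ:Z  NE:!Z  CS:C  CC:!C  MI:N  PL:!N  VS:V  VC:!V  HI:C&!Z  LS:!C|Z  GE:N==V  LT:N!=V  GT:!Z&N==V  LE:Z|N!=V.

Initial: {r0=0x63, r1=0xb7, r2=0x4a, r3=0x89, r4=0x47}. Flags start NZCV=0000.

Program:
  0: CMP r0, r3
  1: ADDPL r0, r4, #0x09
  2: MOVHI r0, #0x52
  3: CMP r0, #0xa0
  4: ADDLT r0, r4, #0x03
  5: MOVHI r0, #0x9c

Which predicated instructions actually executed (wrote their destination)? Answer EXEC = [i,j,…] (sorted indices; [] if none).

[0] flags=1001 → (cmp)
[1] flags=1001 PL?F → skip
[2] flags=1001 HI?F → skip
[3] flags=1001 → (cmp)
[4] flags=1001 LT?F → skip
[5] flags=1001 HI?F → skip

EXEC = []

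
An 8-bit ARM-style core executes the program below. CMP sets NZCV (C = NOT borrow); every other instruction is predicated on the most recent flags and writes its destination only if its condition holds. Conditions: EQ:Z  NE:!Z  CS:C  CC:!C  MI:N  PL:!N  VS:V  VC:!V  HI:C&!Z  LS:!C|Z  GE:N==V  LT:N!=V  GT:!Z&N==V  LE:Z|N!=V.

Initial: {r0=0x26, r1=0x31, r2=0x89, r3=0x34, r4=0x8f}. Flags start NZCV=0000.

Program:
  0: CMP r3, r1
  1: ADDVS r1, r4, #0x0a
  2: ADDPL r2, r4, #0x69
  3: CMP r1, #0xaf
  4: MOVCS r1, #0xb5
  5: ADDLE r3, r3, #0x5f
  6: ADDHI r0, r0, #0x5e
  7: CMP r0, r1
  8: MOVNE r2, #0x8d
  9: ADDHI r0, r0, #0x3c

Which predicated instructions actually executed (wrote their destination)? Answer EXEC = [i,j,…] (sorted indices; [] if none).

EXEC = [2,8]

0: ✓ CMP  NZCV=0010
1: · ADDVS
2: ✓ ADDPL  r2←0xf8
3: ✓ CMP  NZCV=1001
4: · MOVCS
5: · ADDLE
6: · ADDHI
7: ✓ CMP  NZCV=1000
8: ✓ MOVNE  r2←0x8d
9: · ADDHI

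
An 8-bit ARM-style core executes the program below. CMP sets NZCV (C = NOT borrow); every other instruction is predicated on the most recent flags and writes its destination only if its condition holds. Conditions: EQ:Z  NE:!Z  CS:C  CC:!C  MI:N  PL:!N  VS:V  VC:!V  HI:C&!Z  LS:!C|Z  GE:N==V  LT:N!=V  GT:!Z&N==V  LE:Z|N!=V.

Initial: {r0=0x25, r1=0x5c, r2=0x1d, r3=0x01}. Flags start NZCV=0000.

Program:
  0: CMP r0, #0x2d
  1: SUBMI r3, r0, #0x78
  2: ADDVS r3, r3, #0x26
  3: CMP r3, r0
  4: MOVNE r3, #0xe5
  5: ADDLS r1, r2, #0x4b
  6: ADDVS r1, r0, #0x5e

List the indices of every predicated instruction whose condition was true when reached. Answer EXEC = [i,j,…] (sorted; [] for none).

0: ✓ CMP  NZCV=1000
1: ✓ SUBMI  r3←0xad
2: · ADDVS
3: ✓ CMP  NZCV=1010
4: ✓ MOVNE  r3←0xe5
5: · ADDLS
6: · ADDVS

EXEC = [1,4]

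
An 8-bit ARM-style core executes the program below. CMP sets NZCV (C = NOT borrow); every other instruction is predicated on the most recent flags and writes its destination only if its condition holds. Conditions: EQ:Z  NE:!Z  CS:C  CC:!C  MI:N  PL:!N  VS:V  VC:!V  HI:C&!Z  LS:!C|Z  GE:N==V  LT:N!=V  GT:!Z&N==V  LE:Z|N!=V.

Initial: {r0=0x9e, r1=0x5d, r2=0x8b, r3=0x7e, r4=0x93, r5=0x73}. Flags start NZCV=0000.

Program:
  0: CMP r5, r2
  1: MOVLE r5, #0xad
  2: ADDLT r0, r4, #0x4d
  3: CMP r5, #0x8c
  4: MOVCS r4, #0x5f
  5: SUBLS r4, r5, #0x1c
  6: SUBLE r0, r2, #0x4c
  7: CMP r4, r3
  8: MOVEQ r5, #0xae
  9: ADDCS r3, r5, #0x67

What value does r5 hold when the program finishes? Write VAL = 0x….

VAL = 0x73

0: ✓ CMP  NZCV=1001
1: · MOVLE
2: · ADDLT
3: ✓ CMP  NZCV=1001
4: · MOVCS
5: ✓ SUBLS  r4←0x57
6: · SUBLE
7: ✓ CMP  NZCV=1000
8: · MOVEQ
9: · ADDCS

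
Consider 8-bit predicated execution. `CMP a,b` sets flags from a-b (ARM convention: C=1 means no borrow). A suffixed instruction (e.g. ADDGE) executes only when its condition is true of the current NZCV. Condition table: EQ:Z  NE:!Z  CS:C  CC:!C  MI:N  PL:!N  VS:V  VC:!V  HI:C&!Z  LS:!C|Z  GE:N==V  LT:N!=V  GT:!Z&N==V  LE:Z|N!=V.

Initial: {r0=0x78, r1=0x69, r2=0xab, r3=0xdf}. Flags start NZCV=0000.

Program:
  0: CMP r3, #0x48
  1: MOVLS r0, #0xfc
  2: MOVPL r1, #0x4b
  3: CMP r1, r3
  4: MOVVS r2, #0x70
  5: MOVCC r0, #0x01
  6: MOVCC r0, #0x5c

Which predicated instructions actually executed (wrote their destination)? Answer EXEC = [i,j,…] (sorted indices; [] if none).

0: ✓ CMP  NZCV=1010
1: · MOVLS
2: · MOVPL
3: ✓ CMP  NZCV=1001
4: ✓ MOVVS  r2←0x70
5: ✓ MOVCC  r0←0x01
6: ✓ MOVCC  r0←0x5c

EXEC = [4,5,6]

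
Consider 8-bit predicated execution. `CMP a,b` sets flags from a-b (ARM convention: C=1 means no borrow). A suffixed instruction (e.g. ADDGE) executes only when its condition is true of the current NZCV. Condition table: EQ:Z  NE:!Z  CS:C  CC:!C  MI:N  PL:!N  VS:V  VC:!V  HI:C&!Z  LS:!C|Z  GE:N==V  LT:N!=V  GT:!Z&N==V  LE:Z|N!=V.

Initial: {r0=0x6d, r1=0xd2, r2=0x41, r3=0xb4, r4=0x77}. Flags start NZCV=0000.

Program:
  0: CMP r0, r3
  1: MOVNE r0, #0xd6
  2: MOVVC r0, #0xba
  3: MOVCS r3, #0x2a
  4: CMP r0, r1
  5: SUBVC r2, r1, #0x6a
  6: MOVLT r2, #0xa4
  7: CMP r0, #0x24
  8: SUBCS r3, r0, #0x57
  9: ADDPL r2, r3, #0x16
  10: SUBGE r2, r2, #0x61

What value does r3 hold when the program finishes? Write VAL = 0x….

0: ✓ CMP  NZCV=1001
1: ✓ MOVNE  r0←0xd6
2: · MOVVC
3: · MOVCS
4: ✓ CMP  NZCV=0010
5: ✓ SUBVC  r2←0x68
6: · MOVLT
7: ✓ CMP  NZCV=1010
8: ✓ SUBCS  r3←0x7f
9: · ADDPL
10: · SUBGE

VAL = 0x7f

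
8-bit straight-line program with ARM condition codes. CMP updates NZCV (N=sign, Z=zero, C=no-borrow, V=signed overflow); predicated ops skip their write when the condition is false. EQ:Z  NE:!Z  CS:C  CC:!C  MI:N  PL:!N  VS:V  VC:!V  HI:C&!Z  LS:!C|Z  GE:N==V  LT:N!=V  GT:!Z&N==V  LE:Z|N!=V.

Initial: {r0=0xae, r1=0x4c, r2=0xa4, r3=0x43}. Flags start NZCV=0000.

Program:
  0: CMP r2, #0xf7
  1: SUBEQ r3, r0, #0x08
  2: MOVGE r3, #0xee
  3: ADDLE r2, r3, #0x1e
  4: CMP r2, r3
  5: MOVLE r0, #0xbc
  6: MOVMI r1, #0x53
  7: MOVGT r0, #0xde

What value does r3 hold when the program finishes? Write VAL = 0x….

VAL = 0x43

[0] flags=1000 → (cmp)
[1] flags=1000 EQ?F → skip
[2] flags=1000 GE?F → skip
[3] flags=1000 LE?T → r2=0x61
[4] flags=0010 → (cmp)
[5] flags=0010 LE?F → skip
[6] flags=0010 MI?F → skip
[7] flags=0010 GT?T → r0=0xde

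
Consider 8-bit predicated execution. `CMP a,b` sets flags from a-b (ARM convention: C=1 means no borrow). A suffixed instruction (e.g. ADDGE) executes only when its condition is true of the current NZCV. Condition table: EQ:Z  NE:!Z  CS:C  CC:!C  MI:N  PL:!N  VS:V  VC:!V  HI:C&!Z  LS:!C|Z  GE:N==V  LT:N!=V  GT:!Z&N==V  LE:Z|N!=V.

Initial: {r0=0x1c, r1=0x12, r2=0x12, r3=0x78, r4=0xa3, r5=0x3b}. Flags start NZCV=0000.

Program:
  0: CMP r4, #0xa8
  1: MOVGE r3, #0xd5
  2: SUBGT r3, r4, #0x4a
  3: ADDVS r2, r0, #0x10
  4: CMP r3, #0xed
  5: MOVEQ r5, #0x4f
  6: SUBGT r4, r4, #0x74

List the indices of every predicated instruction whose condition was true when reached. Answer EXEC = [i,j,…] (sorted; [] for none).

EXEC = [6]

[0] flags=1000 → (cmp)
[1] flags=1000 GE?F → skip
[2] flags=1000 GT?F → skip
[3] flags=1000 VS?F → skip
[4] flags=1001 → (cmp)
[5] flags=1001 EQ?F → skip
[6] flags=1001 GT?T → r4=0x2f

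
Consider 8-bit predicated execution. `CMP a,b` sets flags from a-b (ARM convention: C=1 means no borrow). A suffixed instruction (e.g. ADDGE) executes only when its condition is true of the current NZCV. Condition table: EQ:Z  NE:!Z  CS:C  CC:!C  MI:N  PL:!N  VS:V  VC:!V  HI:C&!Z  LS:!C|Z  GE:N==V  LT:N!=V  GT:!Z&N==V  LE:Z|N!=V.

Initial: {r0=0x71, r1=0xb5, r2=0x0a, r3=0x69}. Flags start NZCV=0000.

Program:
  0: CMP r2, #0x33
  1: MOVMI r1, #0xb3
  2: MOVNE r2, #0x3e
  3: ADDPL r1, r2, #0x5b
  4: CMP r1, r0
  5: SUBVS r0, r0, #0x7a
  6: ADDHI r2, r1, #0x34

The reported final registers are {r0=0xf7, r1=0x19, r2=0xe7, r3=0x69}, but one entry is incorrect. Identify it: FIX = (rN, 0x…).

[0] flags=1000 → (cmp)
[1] flags=1000 MI?T → r1=0xb3
[2] flags=1000 NE?T → r2=0x3e
[3] flags=1000 PL?F → skip
[4] flags=0011 → (cmp)
[5] flags=0011 VS?T → r0=0xf7
[6] flags=0011 HI?T → r2=0xe7

FIX = (r1, 0xb3)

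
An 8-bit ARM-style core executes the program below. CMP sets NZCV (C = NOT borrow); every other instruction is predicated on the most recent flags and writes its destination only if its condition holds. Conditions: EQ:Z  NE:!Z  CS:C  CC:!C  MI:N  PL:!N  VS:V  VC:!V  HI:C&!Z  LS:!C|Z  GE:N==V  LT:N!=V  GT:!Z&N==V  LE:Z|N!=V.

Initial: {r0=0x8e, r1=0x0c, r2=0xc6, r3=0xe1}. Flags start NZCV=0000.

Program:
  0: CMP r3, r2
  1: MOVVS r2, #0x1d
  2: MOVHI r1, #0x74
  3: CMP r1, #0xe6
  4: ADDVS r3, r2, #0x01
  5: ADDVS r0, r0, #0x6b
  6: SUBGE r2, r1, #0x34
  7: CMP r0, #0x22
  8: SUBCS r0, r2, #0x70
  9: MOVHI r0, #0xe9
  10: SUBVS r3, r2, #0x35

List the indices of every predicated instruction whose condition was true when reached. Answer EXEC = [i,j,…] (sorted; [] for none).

EXEC = [2,4,5,6,8,9]

[0] flags=0010 → (cmp)
[1] flags=0010 VS?F → skip
[2] flags=0010 HI?T → r1=0x74
[3] flags=1001 → (cmp)
[4] flags=1001 VS?T → r3=0xc7
[5] flags=1001 VS?T → r0=0xf9
[6] flags=1001 GE?T → r2=0x40
[7] flags=1010 → (cmp)
[8] flags=1010 CS?T → r0=0xd0
[9] flags=1010 HI?T → r0=0xe9
[10] flags=1010 VS?F → skip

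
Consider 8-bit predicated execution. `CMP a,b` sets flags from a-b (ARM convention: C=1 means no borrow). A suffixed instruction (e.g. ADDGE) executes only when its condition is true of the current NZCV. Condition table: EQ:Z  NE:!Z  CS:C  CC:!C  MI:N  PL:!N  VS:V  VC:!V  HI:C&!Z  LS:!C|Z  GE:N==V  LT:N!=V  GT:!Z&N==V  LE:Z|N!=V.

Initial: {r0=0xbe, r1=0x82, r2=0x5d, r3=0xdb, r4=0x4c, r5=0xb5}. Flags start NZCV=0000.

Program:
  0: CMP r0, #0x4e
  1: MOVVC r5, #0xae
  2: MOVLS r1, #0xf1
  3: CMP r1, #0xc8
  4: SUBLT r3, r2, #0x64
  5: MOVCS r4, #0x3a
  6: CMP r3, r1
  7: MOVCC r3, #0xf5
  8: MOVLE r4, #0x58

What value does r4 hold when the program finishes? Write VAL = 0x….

[0] flags=0011 → (cmp)
[1] flags=0011 VC?F → skip
[2] flags=0011 LS?F → skip
[3] flags=1000 → (cmp)
[4] flags=1000 LT?T → r3=0xf9
[5] flags=1000 CS?F → skip
[6] flags=0010 → (cmp)
[7] flags=0010 CC?F → skip
[8] flags=0010 LE?F → skip

VAL = 0x4c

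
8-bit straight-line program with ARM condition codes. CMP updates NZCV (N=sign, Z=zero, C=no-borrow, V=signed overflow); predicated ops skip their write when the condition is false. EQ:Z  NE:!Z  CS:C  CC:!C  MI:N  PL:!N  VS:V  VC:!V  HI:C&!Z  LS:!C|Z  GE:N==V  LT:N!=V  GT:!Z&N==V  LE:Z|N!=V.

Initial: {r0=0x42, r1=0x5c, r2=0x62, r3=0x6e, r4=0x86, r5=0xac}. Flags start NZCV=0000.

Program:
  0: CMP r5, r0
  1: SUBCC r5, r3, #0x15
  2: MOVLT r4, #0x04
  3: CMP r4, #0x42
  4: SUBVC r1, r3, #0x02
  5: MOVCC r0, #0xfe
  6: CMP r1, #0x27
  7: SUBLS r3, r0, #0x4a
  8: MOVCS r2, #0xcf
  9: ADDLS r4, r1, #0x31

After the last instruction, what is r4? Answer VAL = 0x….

VAL = 0x04

0: ✓ CMP  NZCV=0011
1: · SUBCC
2: ✓ MOVLT  r4←0x04
3: ✓ CMP  NZCV=1000
4: ✓ SUBVC  r1←0x6c
5: ✓ MOVCC  r0←0xfe
6: ✓ CMP  NZCV=0010
7: · SUBLS
8: ✓ MOVCS  r2←0xcf
9: · ADDLS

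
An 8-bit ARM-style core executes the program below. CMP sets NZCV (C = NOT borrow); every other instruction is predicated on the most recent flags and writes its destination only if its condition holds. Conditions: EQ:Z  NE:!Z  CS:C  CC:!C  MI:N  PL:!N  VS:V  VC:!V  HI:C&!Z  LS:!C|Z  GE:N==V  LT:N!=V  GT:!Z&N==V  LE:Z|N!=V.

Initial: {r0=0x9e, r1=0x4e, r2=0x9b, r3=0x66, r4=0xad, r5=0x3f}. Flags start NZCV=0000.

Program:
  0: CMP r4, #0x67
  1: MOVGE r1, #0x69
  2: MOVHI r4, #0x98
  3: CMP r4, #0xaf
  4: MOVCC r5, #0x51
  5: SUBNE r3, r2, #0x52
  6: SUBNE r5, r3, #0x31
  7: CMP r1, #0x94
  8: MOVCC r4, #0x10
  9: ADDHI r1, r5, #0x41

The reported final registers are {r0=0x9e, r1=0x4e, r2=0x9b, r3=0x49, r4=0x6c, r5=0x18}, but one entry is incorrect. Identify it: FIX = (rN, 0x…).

FIX = (r4, 0x10)

0: ✓ CMP  NZCV=0011
1: · MOVGE
2: ✓ MOVHI  r4←0x98
3: ✓ CMP  NZCV=1000
4: ✓ MOVCC  r5←0x51
5: ✓ SUBNE  r3←0x49
6: ✓ SUBNE  r5←0x18
7: ✓ CMP  NZCV=1001
8: ✓ MOVCC  r4←0x10
9: · ADDHI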